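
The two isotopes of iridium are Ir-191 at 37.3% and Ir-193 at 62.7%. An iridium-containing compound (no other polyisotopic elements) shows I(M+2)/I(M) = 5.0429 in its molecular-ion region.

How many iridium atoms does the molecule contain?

The M+2/M ratio from n Ir atoms is n · q/p = n · 0.627/0.373.
n = 5.0429 × 0.373/0.627 = 3.00 ≈ 3

3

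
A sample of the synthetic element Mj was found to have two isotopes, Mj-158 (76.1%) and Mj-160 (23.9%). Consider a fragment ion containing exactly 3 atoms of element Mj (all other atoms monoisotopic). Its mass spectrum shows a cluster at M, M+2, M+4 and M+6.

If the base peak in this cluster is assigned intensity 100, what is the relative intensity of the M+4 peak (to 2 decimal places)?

(0.761 + 0.239)^3 gives M 0.4407, M+2 0.4152, M+4 0.1304, M+6 0.0137; the largest is M.
P(M) = C(3,0) × 0.761^3 × 0.239^0 = 1 × 0.44071108 × 1.0000 = 0.440711 (base)
P(M+4) = C(3,2) × 0.761^1 × 0.239^2 = 3 × 0.7610 × 0.057121 = 0.130407
Relative intensity = 0.130407 / 0.440711 × 100 = 29.59

29.59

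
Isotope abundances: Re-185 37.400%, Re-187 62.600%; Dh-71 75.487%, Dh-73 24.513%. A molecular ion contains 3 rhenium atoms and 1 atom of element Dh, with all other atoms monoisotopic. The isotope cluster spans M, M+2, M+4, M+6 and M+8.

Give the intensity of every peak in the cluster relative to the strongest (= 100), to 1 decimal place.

10.0 : 53.3 : 100.0 : 73.9 : 15.2

Rhenium pattern (n=3): 0.05231362 : 0.26268713 : 0.43968487 : 0.24531438
Element Dh pattern (n=1): 0.75487 : 0.24513
Convolve the two distributions (both contribute in 2-u steps):
  M: 0.05231362×0.75487 = 0.039490
  M+2: 0.05231362×0.24513 + 0.26268713×0.75487 = 0.211118
  M+4: 0.26268713×0.24513 + 0.43968487×0.75487 = 0.396297
  M+6: 0.43968487×0.24513 + 0.24531438×0.75487 = 0.292960
  M+8: 0.24531438×0.24513 = 0.060134
Scale to base peak (0.396297) = 100: 10.0 : 53.3 : 100.0 : 73.9 : 15.2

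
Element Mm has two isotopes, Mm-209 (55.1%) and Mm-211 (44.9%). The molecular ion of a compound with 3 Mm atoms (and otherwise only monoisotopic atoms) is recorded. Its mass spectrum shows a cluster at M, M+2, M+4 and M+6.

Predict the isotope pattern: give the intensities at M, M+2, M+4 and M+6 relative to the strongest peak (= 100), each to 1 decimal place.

40.9 : 100.0 : 81.5 : 22.1

Each Mm atom is independently Mm-209 (p = 0.551) or Mm-211 (q = 0.449); the cluster is the binomial expansion (p + q)^3.
P(M) = 0.551^3 = 0.167284
P(M+2) = 3 × 0.551^2 × 0.449^1 = 0.408951
P(M+4) = 3 × 0.551^1 × 0.449^2 = 0.333246
P(M+6) = 0.449^3 = 0.090519
The M+2 peak is largest (0.408951); scaling to 100 gives 40.9 : 100.0 : 81.5 : 22.1.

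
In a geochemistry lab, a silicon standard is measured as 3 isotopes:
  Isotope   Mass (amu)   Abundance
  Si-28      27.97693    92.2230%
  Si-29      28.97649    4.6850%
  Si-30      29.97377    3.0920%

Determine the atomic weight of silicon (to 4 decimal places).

28.0855 amu

Ar = Σ fᵢ·mᵢ = 0.922230 × 27.97693 + 0.046850 × 28.97649 + 0.030920 × 29.97377
= 25.801164 + 1.357549 + 0.926789 = 28.085502 amu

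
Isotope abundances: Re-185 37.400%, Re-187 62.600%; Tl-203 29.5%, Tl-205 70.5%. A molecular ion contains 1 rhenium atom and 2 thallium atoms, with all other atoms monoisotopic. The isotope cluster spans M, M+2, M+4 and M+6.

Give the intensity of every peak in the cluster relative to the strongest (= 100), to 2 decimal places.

7.29 : 47.07 : 100.00 : 69.72

Rhenium pattern (n=1): 0.3740 : 0.6260
Thallium pattern (n=2): 0.087025 : 0.41595 : 0.497025
Convolve the two distributions (both contribute in 2-u steps):
  M: 0.3740×0.087025 = 0.032547
  M+2: 0.3740×0.41595 + 0.6260×0.087025 = 0.210043
  M+4: 0.3740×0.497025 + 0.6260×0.41595 = 0.446272
  M+6: 0.6260×0.497025 = 0.311138
Scale to base peak (0.446272) = 100: 7.29 : 47.07 : 100.00 : 69.72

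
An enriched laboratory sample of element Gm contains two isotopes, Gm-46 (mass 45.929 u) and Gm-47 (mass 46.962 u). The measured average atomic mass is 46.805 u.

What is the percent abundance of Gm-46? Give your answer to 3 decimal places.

Let x be the fractional abundance of Gm-46; then Gm-47 has abundance 1 − x.
45.929·x + 46.962·(1 − x) = 46.805
(45.929 − 46.962)·x = 46.805 − 46.962
x = -0.157 / -1.033 = 0.15198 → 15.198% Gm-46, 84.802% Gm-47.

15.198%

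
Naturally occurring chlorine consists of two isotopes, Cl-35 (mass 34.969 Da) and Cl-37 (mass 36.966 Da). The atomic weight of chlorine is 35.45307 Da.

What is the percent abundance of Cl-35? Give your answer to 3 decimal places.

Let x be the fractional abundance of Cl-35; then Cl-37 has abundance 1 − x.
34.969·x + 36.966·(1 − x) = 35.45307
(34.969 − 36.966)·x = 35.45307 − 36.966
x = -1.51293 / -1.997 = 0.75760 → 75.760% Cl-35, 24.240% Cl-37.

75.760%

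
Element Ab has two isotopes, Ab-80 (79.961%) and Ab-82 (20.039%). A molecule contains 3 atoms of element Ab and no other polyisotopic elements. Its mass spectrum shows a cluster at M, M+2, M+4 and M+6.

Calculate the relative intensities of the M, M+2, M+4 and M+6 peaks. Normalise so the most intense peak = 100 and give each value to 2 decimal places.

100.00 : 75.18 : 18.84 : 1.57

The 3 Ab atoms are independent, so intensities follow the terms of (0.79961 + 0.20039)^3.
P(M) = 0.79961^3 = 0.511252
P(M+2) = 3 × 0.79961^2 × 0.20039^1 = 0.384374
P(M+4) = 3 × 0.79961^1 × 0.20039^2 = 0.096328
P(M+6) = 0.20039^3 = 0.008047
The M peak is largest (0.511252); scaling to 100 gives 100.00 : 75.18 : 18.84 : 1.57.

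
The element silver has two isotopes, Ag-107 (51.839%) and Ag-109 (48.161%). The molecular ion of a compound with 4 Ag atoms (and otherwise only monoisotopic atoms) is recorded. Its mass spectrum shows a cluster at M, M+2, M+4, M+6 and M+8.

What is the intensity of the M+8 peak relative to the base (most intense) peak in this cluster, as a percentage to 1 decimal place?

Binomial terms of (0.51839 + 0.48161)^4: M 0.0722, M+2 0.2684, M+4 0.3740, M+6 0.2316, M+8 0.0538 → M+4 is the base peak.
P(M+4) = C(4,2) × 0.51839^2 × 0.48161^2 = 6 × 0.26872819 × 0.23194819 = 0.373986 (base)
P(M+8) = C(4,4) × 0.51839^0 × 0.48161^4 = 1 × 1.0000 × 0.05379996 = 0.053800
Relative intensity = 0.053800 / 0.373986 × 100 = 14.4

14.4%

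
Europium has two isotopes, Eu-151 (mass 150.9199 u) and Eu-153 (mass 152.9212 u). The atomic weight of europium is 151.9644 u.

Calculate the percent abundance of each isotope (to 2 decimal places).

Let x be the fractional abundance of Eu-151; then Eu-153 has abundance 1 − x.
150.9199·x + 152.9212·(1 − x) = 151.9644
(150.9199 − 152.9212)·x = 151.9644 − 152.9212
x = -0.9568 / -2.0013 = 0.47809 → 47.81% Eu-151, 52.19% Eu-153.

Eu-151: 47.81%, Eu-153: 52.19%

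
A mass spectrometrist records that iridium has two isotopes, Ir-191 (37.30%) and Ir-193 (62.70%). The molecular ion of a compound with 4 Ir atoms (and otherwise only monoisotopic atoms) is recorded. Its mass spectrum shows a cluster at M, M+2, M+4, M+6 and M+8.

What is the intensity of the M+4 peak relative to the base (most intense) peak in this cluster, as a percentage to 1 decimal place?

(0.3730 + 0.6270)^4 gives M 0.0194, M+2 0.1302, M+4 0.3282, M+6 0.3678, M+8 0.1546; the largest is M+6.
P(M+6) = C(4,3) × 0.3730^1 × 0.6270^3 = 4 × 0.3730 × 0.24649188 = 0.367766 (base)
P(M+4) = C(4,2) × 0.3730^2 × 0.6270^2 = 6 × 0.139129 × 0.393129 = 0.328174
Relative intensity = 0.328174 / 0.367766 × 100 = 89.2

89.2%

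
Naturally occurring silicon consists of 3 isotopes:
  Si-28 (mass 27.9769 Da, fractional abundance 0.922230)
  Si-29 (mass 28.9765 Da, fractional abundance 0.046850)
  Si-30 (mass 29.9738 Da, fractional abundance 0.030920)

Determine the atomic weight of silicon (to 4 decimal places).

28.0855 Da

Average mass = Σ (abundance × isotope mass) = 0.922230 × 27.9769 + 0.046850 × 28.9765 + 0.030920 × 29.9738
= 25.80114 + 1.35755 + 0.92679 = 28.08548 Da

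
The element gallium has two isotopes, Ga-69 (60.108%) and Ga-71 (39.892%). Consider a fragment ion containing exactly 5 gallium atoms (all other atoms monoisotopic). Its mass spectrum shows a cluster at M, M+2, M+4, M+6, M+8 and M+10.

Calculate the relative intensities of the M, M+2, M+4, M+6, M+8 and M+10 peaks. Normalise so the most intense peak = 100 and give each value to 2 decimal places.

Expanding (0.60108 + 0.39892)^5:
P(M) = 0.60108^5 = 0.078462
P(M+2) = 5 × 0.60108^4 × 0.39892^1 = 0.260366
P(M+4) = 10 × 0.60108^3 × 0.39892^2 = 0.345596
P(M+6) = 10 × 0.60108^2 × 0.39892^3 = 0.229362
P(M+8) = 5 × 0.60108^1 × 0.39892^4 = 0.076111
P(M+10) = 0.39892^5 = 0.010103
The M+4 peak is largest (0.345596); scaling to 100 gives 22.70 : 75.34 : 100.00 : 66.37 : 22.02 : 2.92.

22.70 : 75.34 : 100.00 : 66.37 : 22.02 : 2.92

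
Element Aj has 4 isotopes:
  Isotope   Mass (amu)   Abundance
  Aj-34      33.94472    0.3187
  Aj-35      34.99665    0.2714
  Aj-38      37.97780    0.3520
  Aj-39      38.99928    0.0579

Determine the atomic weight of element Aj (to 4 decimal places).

Ar = Σ fᵢ·mᵢ = 0.3187 × 33.94472 + 0.2714 × 34.99665 + 0.3520 × 37.97780 + 0.0579 × 38.99928
= 10.818182 + 9.498091 + 13.368186 + 2.258058 = 35.942517 amu

35.9425 amu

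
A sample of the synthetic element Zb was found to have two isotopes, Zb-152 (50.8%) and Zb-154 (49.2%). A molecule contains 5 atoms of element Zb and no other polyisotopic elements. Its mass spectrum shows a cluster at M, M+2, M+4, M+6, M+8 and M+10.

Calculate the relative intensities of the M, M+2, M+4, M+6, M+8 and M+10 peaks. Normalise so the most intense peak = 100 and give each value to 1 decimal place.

Expanding (0.508 + 0.492)^5:
P(M) = 0.508^5 = 0.033831
P(M+2) = 5 × 0.508^4 × 0.492^1 = 0.163829
P(M+4) = 10 × 0.508^3 × 0.492^2 = 0.317337
P(M+6) = 10 × 0.508^2 × 0.492^3 = 0.307343
P(M+8) = 5 × 0.508^1 × 0.492^4 = 0.148831
P(M+10) = 0.492^5 = 0.028829
The M+4 peak is largest (0.317337); scaling to 100 gives 10.7 : 51.6 : 100.0 : 96.9 : 46.9 : 9.1.

10.7 : 51.6 : 100.0 : 96.9 : 46.9 : 9.1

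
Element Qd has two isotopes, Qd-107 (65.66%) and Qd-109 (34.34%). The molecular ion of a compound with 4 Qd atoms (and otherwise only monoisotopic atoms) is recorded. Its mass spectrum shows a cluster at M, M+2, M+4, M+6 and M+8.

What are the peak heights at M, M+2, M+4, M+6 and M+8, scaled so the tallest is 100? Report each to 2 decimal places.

The 4 Qd atoms are independent, so intensities follow the terms of (0.6566 + 0.3434)^4.
P(M) = 0.6566^4 = 0.185868
P(M+2) = 4 × 0.6566^3 × 0.3434^1 = 0.388833
P(M+4) = 6 × 0.6566^2 × 0.3434^2 = 0.305038
P(M+6) = 4 × 0.6566^1 × 0.3434^3 = 0.106356
P(M+8) = 0.3434^4 = 0.013906
The M+2 peak is largest (0.388833); scaling to 100 gives 47.80 : 100.00 : 78.45 : 27.35 : 3.58.

47.80 : 100.00 : 78.45 : 27.35 : 3.58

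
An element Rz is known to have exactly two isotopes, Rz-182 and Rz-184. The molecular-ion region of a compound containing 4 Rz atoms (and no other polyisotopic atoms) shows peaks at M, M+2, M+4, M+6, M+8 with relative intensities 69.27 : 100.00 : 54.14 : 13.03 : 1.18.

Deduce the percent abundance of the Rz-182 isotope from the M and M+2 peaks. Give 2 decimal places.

Write p for the Rz-182 fraction. I(M+2)/I(M) = [C(4,1)·p^3·(1−p)] / p^4 = 4·(1−p)/p = 100.00/69.27 = 1.4436
(1−p)/p = 1.4436/4 = 0.3609  ⇒  p = 1/(1 + 0.3609) = 0.7348
Rz-182: 73.48%, Rz-184: 26.52%.

73.48%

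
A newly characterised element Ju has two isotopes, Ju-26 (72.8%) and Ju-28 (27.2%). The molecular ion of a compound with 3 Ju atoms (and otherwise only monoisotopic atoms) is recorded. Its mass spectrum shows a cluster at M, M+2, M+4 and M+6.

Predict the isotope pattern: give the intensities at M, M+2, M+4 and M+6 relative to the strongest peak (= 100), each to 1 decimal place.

89.2 : 100.0 : 37.4 : 4.7

Expanding (0.728 + 0.272)^3:
P(M) = 0.728^3 = 0.385828
P(M+2) = 3 × 0.728^2 × 0.272^1 = 0.432467
P(M+4) = 3 × 0.728^1 × 0.272^2 = 0.161581
P(M+6) = 0.272^3 = 0.020124
The M+2 peak is largest (0.432467); scaling to 100 gives 89.2 : 100.0 : 37.4 : 4.7.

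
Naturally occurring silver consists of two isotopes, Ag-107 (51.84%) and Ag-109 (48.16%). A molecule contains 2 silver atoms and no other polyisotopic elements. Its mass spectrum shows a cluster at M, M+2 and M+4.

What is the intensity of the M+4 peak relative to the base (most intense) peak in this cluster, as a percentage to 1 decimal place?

Binomial terms of (0.5184 + 0.4816)^2: M 0.2687, M+2 0.4993, M+4 0.2319 → M+2 is the base peak.
P(M+2) = C(2,1) × 0.5184^1 × 0.4816^1 = 2 × 0.5184 × 0.4816 = 0.499323 (base)
P(M+4) = C(2,2) × 0.5184^0 × 0.4816^2 = 1 × 1.0000 × 0.23193856 = 0.231939
Relative intensity = 0.231939 / 0.499323 × 100 = 46.5

46.5%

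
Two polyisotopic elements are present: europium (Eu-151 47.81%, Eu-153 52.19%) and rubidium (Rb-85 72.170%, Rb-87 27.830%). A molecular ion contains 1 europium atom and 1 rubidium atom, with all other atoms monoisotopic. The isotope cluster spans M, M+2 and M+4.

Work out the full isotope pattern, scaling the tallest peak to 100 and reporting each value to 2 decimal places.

67.69 : 100.00 : 28.50

Europium pattern (n=1): 0.4781 : 0.5219
Rubidium pattern (n=1): 0.7217 : 0.2783
Convolve the two distributions (both contribute in 2-u steps):
  M: 0.4781×0.7217 = 0.345045
  M+2: 0.4781×0.2783 + 0.5219×0.7217 = 0.509710
  M+4: 0.5219×0.2783 = 0.145245
Scale to base peak (0.509710) = 100: 67.69 : 100.00 : 28.50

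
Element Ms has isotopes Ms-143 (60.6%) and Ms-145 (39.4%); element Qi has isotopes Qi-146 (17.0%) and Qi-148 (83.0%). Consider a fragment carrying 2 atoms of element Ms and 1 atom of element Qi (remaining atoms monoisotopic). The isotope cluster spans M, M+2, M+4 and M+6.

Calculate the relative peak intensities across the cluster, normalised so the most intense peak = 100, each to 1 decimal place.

Element Ms pattern (n=2): 0.367236 : 0.477528 : 0.155236
Element Qi pattern (n=1): 0.1700 : 0.8300
Convolve the two distributions (both contribute in 2-u steps):
  M: 0.367236×0.1700 = 0.062430
  M+2: 0.367236×0.8300 + 0.477528×0.1700 = 0.385986
  M+4: 0.477528×0.8300 + 0.155236×0.1700 = 0.422738
  M+6: 0.155236×0.8300 = 0.128846
Scale to base peak (0.422738) = 100: 14.8 : 91.3 : 100.0 : 30.5

14.8 : 91.3 : 100.0 : 30.5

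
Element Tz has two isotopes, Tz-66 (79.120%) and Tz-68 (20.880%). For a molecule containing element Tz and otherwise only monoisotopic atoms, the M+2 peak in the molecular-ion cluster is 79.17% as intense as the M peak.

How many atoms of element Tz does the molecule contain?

3

The M+2/M ratio from n Tz atoms is n · q/p = n · 0.20880/0.79120.
n = 0.7917 × 0.79120/0.20880 = 3.00 ≈ 3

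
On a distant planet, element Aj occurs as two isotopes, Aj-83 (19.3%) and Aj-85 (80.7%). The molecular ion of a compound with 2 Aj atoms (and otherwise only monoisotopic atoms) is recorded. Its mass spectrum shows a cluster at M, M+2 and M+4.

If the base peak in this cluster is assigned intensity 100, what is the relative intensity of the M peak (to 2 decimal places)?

Term probabilities: M 0.0372, M+2 0.3115, M+4 0.6512. Base peak = M+4.
P(M+4) = C(2,2) × 0.193^0 × 0.807^2 = 1 × 1.0000 × 0.651249 = 0.651249 (base)
P(M) = C(2,0) × 0.193^2 × 0.807^0 = 1 × 0.037249 × 1.0000 = 0.037249
Relative intensity = 0.037249 / 0.651249 × 100 = 5.72

5.72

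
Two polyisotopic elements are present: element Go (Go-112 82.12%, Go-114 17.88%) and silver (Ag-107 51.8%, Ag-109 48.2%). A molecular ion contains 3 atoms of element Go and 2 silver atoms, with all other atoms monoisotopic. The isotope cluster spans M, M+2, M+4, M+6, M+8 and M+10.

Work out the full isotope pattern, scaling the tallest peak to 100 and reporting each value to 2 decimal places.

Element Go pattern (n=3): 0.55379218 : 0.36173177 : 0.07875991 : 0.00571614
Silver pattern (n=2): 0.268324 : 0.499352 : 0.232324
Convolve the two distributions (both contribute in 2-u steps):
  M: 0.55379218×0.268324 = 0.148596
  M+2: 0.55379218×0.499352 + 0.36173177×0.268324 = 0.373599
  M+4: 0.55379218×0.232324 + 0.36173177×0.499352 + 0.07875991×0.268324 = 0.330424
  M+6: 0.36173177×0.232324 + 0.07875991×0.499352 + 0.00571614×0.268324 = 0.124902
  M+8: 0.07875991×0.232324 + 0.00571614×0.499352 = 0.021152
  M+10: 0.00571614×0.232324 = 0.001328
Scale to base peak (0.373599) = 100: 39.77 : 100.00 : 88.44 : 33.43 : 5.66 : 0.36

39.77 : 100.00 : 88.44 : 33.43 : 5.66 : 0.36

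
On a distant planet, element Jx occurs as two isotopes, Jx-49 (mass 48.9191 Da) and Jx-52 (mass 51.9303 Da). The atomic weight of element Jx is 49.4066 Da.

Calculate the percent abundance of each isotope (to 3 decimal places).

Writing the weighted mean with unknown fraction x of Jx-49:
48.9191·x + 51.9303·(1 − x) = 49.4066
(48.9191 − 51.9303)·x = 49.4066 − 51.9303
x = -2.5237 / -3.0112 = 0.83810 → 83.810% Jx-49, 16.190% Jx-52.

Jx-49: 83.810%, Jx-52: 16.190%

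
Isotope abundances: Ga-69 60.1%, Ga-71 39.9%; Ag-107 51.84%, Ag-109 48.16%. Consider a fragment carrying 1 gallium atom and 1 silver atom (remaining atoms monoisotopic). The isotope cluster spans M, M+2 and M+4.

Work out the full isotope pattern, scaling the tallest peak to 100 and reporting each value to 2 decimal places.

62.78 : 100.00 : 38.72

Gallium pattern (n=1): 0.6010 : 0.3990
Silver pattern (n=1): 0.5184 : 0.4816
Convolve the two distributions (both contribute in 2-u steps):
  M: 0.6010×0.5184 = 0.311558
  M+2: 0.6010×0.4816 + 0.3990×0.5184 = 0.496283
  M+4: 0.3990×0.4816 = 0.192158
Scale to base peak (0.496283) = 100: 62.78 : 100.00 : 38.72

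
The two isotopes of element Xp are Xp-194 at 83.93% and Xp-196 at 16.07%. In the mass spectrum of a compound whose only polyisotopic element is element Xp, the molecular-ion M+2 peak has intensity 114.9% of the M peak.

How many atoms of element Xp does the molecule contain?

For n independent Xp atoms, I(M+2)/I(M) = n · (abundance Xp-196) / (abundance Xp-194) = n · 0.1607/0.8393.
n = 1.149 × 0.8393/0.1607 = 6.00 ≈ 6

6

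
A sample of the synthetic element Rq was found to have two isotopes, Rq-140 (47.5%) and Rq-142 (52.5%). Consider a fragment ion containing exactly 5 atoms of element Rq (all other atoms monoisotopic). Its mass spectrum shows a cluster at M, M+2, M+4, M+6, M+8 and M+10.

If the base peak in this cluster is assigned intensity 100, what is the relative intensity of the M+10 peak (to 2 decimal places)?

12.22

Binomial terms of (0.475 + 0.525)^5: M 0.0242, M+2 0.1336, M+4 0.2954, M+6 0.3265, M+8 0.1804, M+10 0.0399 → M+6 is the base peak.
P(M+6) = C(5,3) × 0.475^2 × 0.525^3 = 10 × 0.225625 × 0.14470313 = 0.326486 (base)
P(M+10) = C(5,5) × 0.475^0 × 0.525^5 = 1 × 1.0000 × 0.0398838 = 0.039884
Relative intensity = 0.039884 / 0.326486 × 100 = 12.22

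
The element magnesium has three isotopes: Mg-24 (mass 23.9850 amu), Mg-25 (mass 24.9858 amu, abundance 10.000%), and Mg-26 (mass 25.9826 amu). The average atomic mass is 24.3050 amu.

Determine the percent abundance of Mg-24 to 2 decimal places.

78.99%

Let x and y be the fractions of Mg-24 and Mg-26. Then x + y = 1 − 0.10000 = 0.90000 and 23.9850x + 25.9826y = 24.3050 − 0.10000×24.9858 = 21.80642.
Substituting: 23.9850x + 25.9826(0.90000 − x) = 21.80642
(23.9850 − 25.9826)x = -1.57792  ⇒  x = 0.78991, y = 0.11009
Mg-24: 78.99%, Mg-26: 11.01%.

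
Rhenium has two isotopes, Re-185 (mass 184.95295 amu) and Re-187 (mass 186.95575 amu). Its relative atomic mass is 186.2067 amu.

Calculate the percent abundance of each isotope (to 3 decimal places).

Let x be the fractional abundance of Re-185; then Re-187 has abundance 1 − x.
184.95295·x + 186.95575·(1 − x) = 186.2067
(184.95295 − 186.95575)·x = 186.2067 − 186.95575
x = -0.74905 / -2.00280 = 0.37400 → 37.400% Re-185, 62.600% Re-187.

Re-185: 37.400%, Re-187: 62.600%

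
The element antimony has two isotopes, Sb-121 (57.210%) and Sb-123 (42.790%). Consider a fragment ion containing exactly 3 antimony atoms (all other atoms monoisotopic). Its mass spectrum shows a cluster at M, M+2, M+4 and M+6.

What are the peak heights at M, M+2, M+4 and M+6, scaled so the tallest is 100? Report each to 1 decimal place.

The 3 Sb atoms are independent, so intensities follow the terms of (0.57210 + 0.42790)^3.
P(M) = 0.57210^3 = 0.187247
P(M+2) = 3 × 0.57210^2 × 0.42790^1 = 0.420153
P(M+4) = 3 × 0.57210^1 × 0.42790^2 = 0.314252
P(M+6) = 0.42790^3 = 0.078348
The M+2 peak is largest (0.420153); scaling to 100 gives 44.6 : 100.0 : 74.8 : 18.6.

44.6 : 100.0 : 74.8 : 18.6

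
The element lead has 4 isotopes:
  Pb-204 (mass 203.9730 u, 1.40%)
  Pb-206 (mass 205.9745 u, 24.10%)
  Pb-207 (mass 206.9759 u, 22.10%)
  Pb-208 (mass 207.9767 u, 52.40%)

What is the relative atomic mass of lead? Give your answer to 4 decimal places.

207.2169 u

The abundance-weighted mean is 0.0140 × 203.9730 + 0.2410 × 205.9745 + 0.2210 × 206.9759 + 0.5240 × 207.9767
= 2.85562 + 49.63985 + 45.74167 + 108.97979 = 207.21693 u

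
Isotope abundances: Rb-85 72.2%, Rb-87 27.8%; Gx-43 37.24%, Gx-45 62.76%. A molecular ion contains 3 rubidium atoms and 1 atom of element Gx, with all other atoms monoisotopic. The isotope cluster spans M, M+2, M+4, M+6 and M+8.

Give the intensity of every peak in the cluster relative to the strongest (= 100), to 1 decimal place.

35.2 : 100.0 : 84.2 : 28.4 : 3.4

Rubidium pattern (n=3): 0.37636705 : 0.43475086 : 0.16739714 : 0.02148495
Element Gx pattern (n=1): 0.3724 : 0.6276
Convolve the two distributions (both contribute in 2-u steps):
  M: 0.37636705×0.3724 = 0.140159
  M+2: 0.37636705×0.6276 + 0.43475086×0.3724 = 0.398109
  M+4: 0.43475086×0.6276 + 0.16739714×0.3724 = 0.335188
  M+6: 0.16739714×0.6276 + 0.02148495×0.3724 = 0.113059
  M+8: 0.02148495×0.6276 = 0.013484
Scale to base peak (0.398109) = 100: 35.2 : 100.0 : 84.2 : 28.4 : 3.4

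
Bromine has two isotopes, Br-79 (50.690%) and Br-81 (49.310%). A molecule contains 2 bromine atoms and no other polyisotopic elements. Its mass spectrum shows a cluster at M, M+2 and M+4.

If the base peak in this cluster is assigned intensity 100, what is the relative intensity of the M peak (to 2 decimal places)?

(0.50690 + 0.49310)^2 gives M 0.2569, M+2 0.4999, M+4 0.2431; the largest is M+2.
P(M+2) = C(2,1) × 0.50690^1 × 0.49310^1 = 2 × 0.5069 × 0.4931 = 0.499905 (base)
P(M) = C(2,0) × 0.50690^2 × 0.49310^0 = 1 × 0.25694761 × 1.0000 = 0.256948
Relative intensity = 0.256948 / 0.499905 × 100 = 51.40

51.40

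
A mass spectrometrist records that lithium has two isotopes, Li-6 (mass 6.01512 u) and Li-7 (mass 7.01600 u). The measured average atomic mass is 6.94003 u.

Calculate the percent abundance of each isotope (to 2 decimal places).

With x = fraction of Li-6 (so Li-7 is 1 − x):
6.01512·x + 7.01600·(1 − x) = 6.94003
(6.01512 − 7.01600)·x = 6.94003 − 7.01600
x = -0.07597 / -1.00088 = 0.07590 → 7.59% Li-6, 92.41% Li-7.

Li-6: 7.59%, Li-7: 92.41%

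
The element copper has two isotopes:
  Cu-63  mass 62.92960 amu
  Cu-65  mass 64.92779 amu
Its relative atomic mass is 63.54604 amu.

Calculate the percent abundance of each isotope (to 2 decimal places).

With x = fraction of Cu-63 (so Cu-65 is 1 − x):
62.92960·x + 64.92779·(1 − x) = 63.54604
(62.92960 − 64.92779)·x = 63.54604 − 64.92779
x = -1.38175 / -1.99819 = 0.69150 → 69.15% Cu-63, 30.85% Cu-65.

Cu-63: 69.15%, Cu-65: 30.85%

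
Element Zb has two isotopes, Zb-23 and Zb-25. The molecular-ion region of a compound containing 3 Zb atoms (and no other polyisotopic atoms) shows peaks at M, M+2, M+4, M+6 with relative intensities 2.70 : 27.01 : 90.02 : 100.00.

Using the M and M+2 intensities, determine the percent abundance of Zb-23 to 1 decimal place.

If p is the fraction of Zb that is Zb-23, then I(M+2)/I(M) = [C(3,1)·p^2·(1−p)] / p^3 = 3·(1−p)/p = 27.01/2.70 = 10.0037
(1−p)/p = 10.0037/3 = 3.3346  ⇒  p = 1/(1 + 3.3346) = 0.2307
Zb-23: 23.1%, Zb-25: 76.9%.

23.1%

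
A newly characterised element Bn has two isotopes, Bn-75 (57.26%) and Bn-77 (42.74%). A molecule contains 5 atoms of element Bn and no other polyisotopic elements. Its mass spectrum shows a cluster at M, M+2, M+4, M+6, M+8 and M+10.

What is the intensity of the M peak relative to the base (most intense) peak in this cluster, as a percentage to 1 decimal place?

(0.5726 + 0.4274)^5 gives M 0.0616, M+2 0.2297, M+4 0.3429, M+6 0.2560, M+8 0.0955, M+10 0.0143; the largest is M+4.
P(M+4) = C(5,2) × 0.5726^3 × 0.4274^2 = 10 × 0.1877388 × 0.18267076 = 0.342944 (base)
P(M) = C(5,0) × 0.5726^5 × 0.4274^0 = 1 × 0.06155406 × 1.0000 = 0.061554
Relative intensity = 0.061554 / 0.342944 × 100 = 17.9

17.9%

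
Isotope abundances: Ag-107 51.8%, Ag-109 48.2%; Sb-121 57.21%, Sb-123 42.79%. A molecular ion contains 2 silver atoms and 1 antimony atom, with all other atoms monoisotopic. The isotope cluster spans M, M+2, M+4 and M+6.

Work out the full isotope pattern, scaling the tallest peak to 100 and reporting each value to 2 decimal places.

38.33 : 100.00 : 86.54 : 24.82

Silver pattern (n=2): 0.268324 : 0.499352 : 0.232324
Antimony pattern (n=1): 0.5721 : 0.4279
Convolve the two distributions (both contribute in 2-u steps):
  M: 0.268324×0.5721 = 0.153508
  M+2: 0.268324×0.4279 + 0.499352×0.5721 = 0.400495
  M+4: 0.499352×0.4279 + 0.232324×0.5721 = 0.346585
  M+6: 0.232324×0.4279 = 0.099411
Scale to base peak (0.400495) = 100: 38.33 : 100.00 : 86.54 : 24.82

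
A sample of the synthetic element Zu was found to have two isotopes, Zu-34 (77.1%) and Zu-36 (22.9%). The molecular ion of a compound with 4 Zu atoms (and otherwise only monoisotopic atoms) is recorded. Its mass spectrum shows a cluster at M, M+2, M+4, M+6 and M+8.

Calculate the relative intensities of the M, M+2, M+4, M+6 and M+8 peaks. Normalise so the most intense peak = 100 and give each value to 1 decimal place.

Expanding (0.771 + 0.229)^4:
P(M) = 0.771^4 = 0.353360
P(M+2) = 4 × 0.771^3 × 0.229^1 = 0.419816
P(M+4) = 6 × 0.771^2 × 0.229^2 = 0.187038
P(M+6) = 4 × 0.771^1 × 0.229^3 = 0.037036
P(M+8) = 0.229^4 = 0.002750
The M+2 peak is largest (0.419816); scaling to 100 gives 84.2 : 100.0 : 44.6 : 8.8 : 0.7.

84.2 : 100.0 : 44.6 : 8.8 : 0.7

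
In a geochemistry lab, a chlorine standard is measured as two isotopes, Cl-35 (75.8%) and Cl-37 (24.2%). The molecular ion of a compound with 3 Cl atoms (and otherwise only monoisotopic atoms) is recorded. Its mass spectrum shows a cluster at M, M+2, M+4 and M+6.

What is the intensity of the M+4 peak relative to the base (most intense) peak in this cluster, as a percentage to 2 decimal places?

30.58%

(0.758 + 0.242)^3 gives M 0.4355, M+2 0.4171, M+4 0.1332, M+6 0.0142; the largest is M.
P(M) = C(3,0) × 0.758^3 × 0.242^0 = 1 × 0.43551951 × 1.0000 = 0.435520 (base)
P(M+4) = C(3,2) × 0.758^1 × 0.242^2 = 3 × 0.7580 × 0.058564 = 0.133175
Relative intensity = 0.133175 / 0.435520 × 100 = 30.58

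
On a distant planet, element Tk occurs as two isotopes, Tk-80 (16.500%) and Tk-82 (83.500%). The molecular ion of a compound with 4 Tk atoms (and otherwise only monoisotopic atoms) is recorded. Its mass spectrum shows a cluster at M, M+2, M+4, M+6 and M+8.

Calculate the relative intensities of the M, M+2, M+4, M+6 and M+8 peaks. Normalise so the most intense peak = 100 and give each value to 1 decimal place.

0.2 : 3.1 : 23.4 : 79.0 : 100.0

The 4 Tk atoms are independent, so intensities follow the terms of (0.16500 + 0.83500)^4.
P(M) = 0.16500^4 = 0.000741
P(M+2) = 4 × 0.16500^3 × 0.83500^1 = 0.015004
P(M+4) = 6 × 0.16500^2 × 0.83500^2 = 0.113892
P(M+6) = 4 × 0.16500^1 × 0.83500^3 = 0.384241
P(M+8) = 0.83500^4 = 0.486123
The M+8 peak is largest (0.486123); scaling to 100 gives 0.2 : 3.1 : 23.4 : 79.0 : 100.0.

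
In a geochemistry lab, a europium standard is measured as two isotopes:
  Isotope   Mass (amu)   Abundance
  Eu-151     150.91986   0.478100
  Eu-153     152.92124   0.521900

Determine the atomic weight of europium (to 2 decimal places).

151.96 amu

Average mass = Σ (abundance × isotope mass) = 0.478100 × 150.91986 + 0.521900 × 152.92124
= 72.154785 + 79.809595 = 151.964380 amu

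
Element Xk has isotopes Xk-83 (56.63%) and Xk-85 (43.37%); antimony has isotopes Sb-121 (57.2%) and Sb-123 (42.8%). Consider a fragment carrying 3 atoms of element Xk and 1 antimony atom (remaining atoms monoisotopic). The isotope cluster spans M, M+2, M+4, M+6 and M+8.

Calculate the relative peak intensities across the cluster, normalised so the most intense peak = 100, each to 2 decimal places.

28.75 : 87.56 : 100.00 : 50.76 : 9.66

Element Xk pattern (n=3): 0.18160997 : 0.41725716 : 0.31955577 : 0.0815771
Antimony pattern (n=1): 0.5720 : 0.4280
Convolve the two distributions (both contribute in 2-u steps):
  M: 0.18160997×0.5720 = 0.103881
  M+2: 0.18160997×0.4280 + 0.41725716×0.5720 = 0.316400
  M+4: 0.41725716×0.4280 + 0.31955577×0.5720 = 0.361372
  M+6: 0.31955577×0.4280 + 0.0815771×0.5720 = 0.183432
  M+8: 0.0815771×0.4280 = 0.034915
Scale to base peak (0.361372) = 100: 28.75 : 87.56 : 100.00 : 50.76 : 9.66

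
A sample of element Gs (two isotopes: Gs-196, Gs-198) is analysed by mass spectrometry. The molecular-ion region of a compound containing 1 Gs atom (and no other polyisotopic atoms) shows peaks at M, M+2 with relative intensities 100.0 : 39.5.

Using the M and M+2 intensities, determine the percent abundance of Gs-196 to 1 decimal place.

71.7%

Let p = fractional abundance of Gs-196. I(M+2)/I(M) = [C(1,1)·p^0·(1−p)] / p^1 = 1·(1−p)/p = 39.5/100.0 = 0.3950
(1−p)/p = 0.3950/1 = 0.3950  ⇒  p = 1/(1 + 0.3950) = 0.7168
Gs-196: 71.7%, Gs-198: 28.3%.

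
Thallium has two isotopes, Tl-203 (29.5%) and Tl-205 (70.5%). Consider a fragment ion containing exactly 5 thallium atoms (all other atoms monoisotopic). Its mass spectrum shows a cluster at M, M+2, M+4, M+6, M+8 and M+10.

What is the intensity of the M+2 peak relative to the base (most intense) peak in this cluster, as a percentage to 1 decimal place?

7.3%

Term probabilities: M 0.0022, M+2 0.0267, M+4 0.1276, M+6 0.3049, M+8 0.3644, M+10 0.1742. Base peak = M+8.
P(M+8) = C(5,4) × 0.295^1 × 0.705^4 = 5 × 0.2950 × 0.24703385 = 0.364375 (base)
P(M+2) = C(5,1) × 0.295^4 × 0.705^1 = 5 × 0.00757335 × 0.7050 = 0.026696
Relative intensity = 0.026696 / 0.364375 × 100 = 7.3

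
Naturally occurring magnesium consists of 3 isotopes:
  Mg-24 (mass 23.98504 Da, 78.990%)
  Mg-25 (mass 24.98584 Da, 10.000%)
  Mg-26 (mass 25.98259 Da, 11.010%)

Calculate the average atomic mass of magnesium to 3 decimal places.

Ar = Σ fᵢ·mᵢ = 0.78990 × 23.98504 + 0.10000 × 24.98584 + 0.11010 × 25.98259
= 18.945783 + 2.498584 + 2.860683 = 24.305050 Da

24.305 Da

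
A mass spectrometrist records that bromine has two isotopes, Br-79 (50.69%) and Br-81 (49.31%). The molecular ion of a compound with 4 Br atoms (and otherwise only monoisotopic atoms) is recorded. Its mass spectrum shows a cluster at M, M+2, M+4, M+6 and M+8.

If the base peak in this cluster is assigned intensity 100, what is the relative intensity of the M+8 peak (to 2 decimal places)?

15.77

Binomial terms of (0.5069 + 0.4931)^4: M 0.0660, M+2 0.2569, M+4 0.3749, M+6 0.2431, M+8 0.0591 → M+4 is the base peak.
P(M+4) = C(4,2) × 0.5069^2 × 0.4931^2 = 6 × 0.25694761 × 0.24314761 = 0.374857 (base)
P(M+8) = C(4,4) × 0.5069^0 × 0.4931^4 = 1 × 1.0000 × 0.05912076 = 0.059121
Relative intensity = 0.059121 / 0.374857 × 100 = 15.77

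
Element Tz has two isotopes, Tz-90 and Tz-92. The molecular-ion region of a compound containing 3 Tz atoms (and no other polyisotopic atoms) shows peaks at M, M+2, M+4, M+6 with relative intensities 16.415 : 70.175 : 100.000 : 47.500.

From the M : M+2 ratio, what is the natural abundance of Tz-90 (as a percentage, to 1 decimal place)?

If p is the fraction of Tz that is Tz-90, then I(M+2)/I(M) = [C(3,1)·p^2·(1−p)] / p^3 = 3·(1−p)/p = 70.175/16.415 = 4.2751
(1−p)/p = 4.2751/3 = 1.4250  ⇒  p = 1/(1 + 1.4250) = 0.4124
Tz-90: 41.2%, Tz-92: 58.8%.

41.2%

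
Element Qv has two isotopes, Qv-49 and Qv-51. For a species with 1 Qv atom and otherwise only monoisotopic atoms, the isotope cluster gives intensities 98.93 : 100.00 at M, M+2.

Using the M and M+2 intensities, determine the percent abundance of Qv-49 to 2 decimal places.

49.73%

If p is the fraction of Qv that is Qv-49, then I(M+2)/I(M) = [C(1,1)·p^0·(1−p)] / p^1 = 1·(1−p)/p = 100.00/98.93 = 1.0108
(1−p)/p = 1.0108/1 = 1.0108  ⇒  p = 1/(1 + 1.0108) = 0.4973
Qv-49: 49.73%, Qv-51: 50.27%.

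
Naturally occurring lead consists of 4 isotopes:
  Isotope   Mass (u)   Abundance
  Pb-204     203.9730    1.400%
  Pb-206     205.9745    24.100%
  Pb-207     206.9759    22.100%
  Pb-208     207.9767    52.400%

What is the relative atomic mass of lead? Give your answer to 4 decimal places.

Average mass = Σ (abundance × isotope mass) = 0.01400 × 203.9730 + 0.24100 × 205.9745 + 0.22100 × 206.9759 + 0.52400 × 207.9767
= 2.85562 + 49.63985 + 45.74167 + 108.97979 = 207.21693 u

207.2169 u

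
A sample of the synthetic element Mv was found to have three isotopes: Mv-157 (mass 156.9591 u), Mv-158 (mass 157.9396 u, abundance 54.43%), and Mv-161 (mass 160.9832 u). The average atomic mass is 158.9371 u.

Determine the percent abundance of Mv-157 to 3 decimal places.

The remaining 45.57% is split between Mv-157 (fraction x) and Mv-161 (fraction 0.4557 − x).
Substituting: 156.9591x + 160.9832(0.4557 − x) = 72.97057572
(156.9591 − 160.9832)x = -0.38946852  ⇒  x = 0.09678, y = 0.35892
Mv-157: 9.678%, Mv-161: 35.892%.

9.678%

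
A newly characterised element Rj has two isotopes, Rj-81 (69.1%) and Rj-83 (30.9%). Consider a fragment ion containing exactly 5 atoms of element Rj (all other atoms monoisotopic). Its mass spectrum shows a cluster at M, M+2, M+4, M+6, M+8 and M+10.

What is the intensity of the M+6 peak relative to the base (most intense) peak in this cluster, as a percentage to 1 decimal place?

Binomial terms of (0.691 + 0.309)^5: M 0.1575, M+2 0.3522, M+4 0.3150, M+6 0.1409, M+8 0.0315, M+10 0.0028 → M+2 is the base peak.
P(M+2) = C(5,1) × 0.691^4 × 0.309^1 = 5 × 0.22798811 × 0.3090 = 0.352242 (base)
P(M+6) = C(5,3) × 0.691^2 × 0.309^3 = 10 × 0.477481 × 0.02950363 = 0.140874
Relative intensity = 0.140874 / 0.352242 × 100 = 40.0

40.0%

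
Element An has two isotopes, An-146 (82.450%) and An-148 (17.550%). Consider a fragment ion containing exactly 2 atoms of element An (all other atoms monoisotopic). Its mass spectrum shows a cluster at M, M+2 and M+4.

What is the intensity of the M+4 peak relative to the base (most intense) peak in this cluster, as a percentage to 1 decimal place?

(0.82450 + 0.17550)^2 gives M 0.6798, M+2 0.2894, M+4 0.0308; the largest is M.
P(M) = C(2,0) × 0.82450^2 × 0.17550^0 = 1 × 0.67980025 × 1.0000 = 0.679800 (base)
P(M+4) = C(2,2) × 0.82450^0 × 0.17550^2 = 1 × 1.0000 × 0.03080025 = 0.030800
Relative intensity = 0.030800 / 0.679800 × 100 = 4.5

4.5%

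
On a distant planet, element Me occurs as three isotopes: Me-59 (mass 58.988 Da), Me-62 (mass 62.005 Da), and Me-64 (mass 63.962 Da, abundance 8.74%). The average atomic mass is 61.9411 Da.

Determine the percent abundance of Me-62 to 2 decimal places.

The remaining 91.26% is split between Me-59 (fraction x) and Me-62 (fraction 0.9126 − x).
Substituting: 58.988x + 62.005(0.9126 − x) = 56.3508212
(58.988 − 62.005)x = -0.2349418  ⇒  x = 0.07787, y = 0.83473
Me-59: 7.79%, Me-62: 83.47%.

83.47%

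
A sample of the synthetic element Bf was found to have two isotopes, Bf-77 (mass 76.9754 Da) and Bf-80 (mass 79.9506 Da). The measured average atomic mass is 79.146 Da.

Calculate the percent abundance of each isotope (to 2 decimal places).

Bf-77: 27.04%, Bf-80: 72.96%

With x = fraction of Bf-77 (so Bf-80 is 1 − x):
76.9754·x + 79.9506·(1 − x) = 79.146
(76.9754 − 79.9506)·x = 79.146 − 79.9506
x = -0.8046 / -2.9752 = 0.27044 → 27.04% Bf-77, 72.96% Bf-80.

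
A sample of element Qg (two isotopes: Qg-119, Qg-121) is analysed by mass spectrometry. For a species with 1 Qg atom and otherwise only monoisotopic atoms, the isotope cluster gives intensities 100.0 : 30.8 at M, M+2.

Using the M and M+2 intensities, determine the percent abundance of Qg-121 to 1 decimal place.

If p is the fraction of Qg that is Qg-119, then I(M+2)/I(M) = [C(1,1)·p^0·(1−p)] / p^1 = 1·(1−p)/p = 30.8/100.0 = 0.3080
(1−p)/p = 0.3080/1 = 0.3080  ⇒  p = 1/(1 + 0.3080) = 0.7645
Qg-119: 76.5%, Qg-121: 23.5%.

23.5%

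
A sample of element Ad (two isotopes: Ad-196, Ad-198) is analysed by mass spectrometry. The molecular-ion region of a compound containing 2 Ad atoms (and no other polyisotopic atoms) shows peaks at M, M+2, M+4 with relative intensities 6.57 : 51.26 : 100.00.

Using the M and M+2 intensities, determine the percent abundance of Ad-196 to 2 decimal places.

20.40%

If p is the fraction of Ad that is Ad-196, then I(M+2)/I(M) = [C(2,1)·p^1·(1−p)] / p^2 = 2·(1−p)/p = 51.26/6.57 = 7.8021
(1−p)/p = 7.8021/2 = 3.9011  ⇒  p = 1/(1 + 3.9011) = 0.2040
Ad-196: 20.40%, Ad-198: 79.60%.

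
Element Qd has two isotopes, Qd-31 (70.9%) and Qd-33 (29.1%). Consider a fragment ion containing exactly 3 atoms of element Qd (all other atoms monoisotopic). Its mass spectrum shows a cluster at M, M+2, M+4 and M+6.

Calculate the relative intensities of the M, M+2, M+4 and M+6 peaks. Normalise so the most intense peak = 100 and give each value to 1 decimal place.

81.2 : 100.0 : 41.0 : 5.6

Expanding (0.709 + 0.291)^3:
P(M) = 0.709^3 = 0.356401
P(M+2) = 3 × 0.709^2 × 0.291^1 = 0.438841
P(M+4) = 3 × 0.709^1 × 0.291^2 = 0.180116
P(M+6) = 0.291^3 = 0.024642
The M+2 peak is largest (0.438841); scaling to 100 gives 81.2 : 100.0 : 41.0 : 5.6.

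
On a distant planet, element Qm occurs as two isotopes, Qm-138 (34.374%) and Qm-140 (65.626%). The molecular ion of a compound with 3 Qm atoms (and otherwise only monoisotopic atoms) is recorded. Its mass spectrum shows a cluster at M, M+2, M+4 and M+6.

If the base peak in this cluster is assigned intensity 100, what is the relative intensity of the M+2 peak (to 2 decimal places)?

52.38

Binomial terms of (0.34374 + 0.65626)^3: M 0.0406, M+2 0.2326, M+4 0.4441, M+6 0.2826 → M+4 is the base peak.
P(M+4) = C(3,2) × 0.34374^1 × 0.65626^2 = 3 × 0.34374 × 0.43067719 = 0.444123 (base)
P(M+2) = C(3,1) × 0.34374^2 × 0.65626^1 = 3 × 0.11815719 × 0.65626 = 0.232626
Relative intensity = 0.232626 / 0.444123 × 100 = 52.38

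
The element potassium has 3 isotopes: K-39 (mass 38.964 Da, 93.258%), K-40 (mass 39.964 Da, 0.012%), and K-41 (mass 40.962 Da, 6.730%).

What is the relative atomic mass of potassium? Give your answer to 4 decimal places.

39.0986 Da

Average mass = Σ (abundance × isotope mass) = 0.93258 × 38.964 + 0.00012 × 39.964 + 0.06730 × 40.962
= 36.33705 + 0.00480 + 2.75674 = 39.09859 Da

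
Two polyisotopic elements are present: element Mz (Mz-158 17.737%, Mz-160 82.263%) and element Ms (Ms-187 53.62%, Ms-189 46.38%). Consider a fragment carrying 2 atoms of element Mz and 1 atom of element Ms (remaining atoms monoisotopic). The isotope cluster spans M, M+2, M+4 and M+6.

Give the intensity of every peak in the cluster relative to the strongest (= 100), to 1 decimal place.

Element Mz pattern (n=2): 0.03146012 : 0.29181977 : 0.67672012
Element Ms pattern (n=1): 0.5362 : 0.4638
Convolve the two distributions (both contribute in 2-u steps):
  M: 0.03146012×0.5362 = 0.016869
  M+2: 0.03146012×0.4638 + 0.29181977×0.5362 = 0.171065
  M+4: 0.29181977×0.4638 + 0.67672012×0.5362 = 0.498203
  M+6: 0.67672012×0.4638 = 0.313863
Scale to base peak (0.498203) = 100: 3.4 : 34.3 : 100.0 : 63.0

3.4 : 34.3 : 100.0 : 63.0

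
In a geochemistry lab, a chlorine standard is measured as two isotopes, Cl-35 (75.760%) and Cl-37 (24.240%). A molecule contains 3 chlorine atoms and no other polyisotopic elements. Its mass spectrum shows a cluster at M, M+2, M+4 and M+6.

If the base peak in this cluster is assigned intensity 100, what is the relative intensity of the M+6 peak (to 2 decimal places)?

Binomial terms of (0.75760 + 0.24240)^3: M 0.4348, M+2 0.4174, M+4 0.1335, M+6 0.0142 → M is the base peak.
P(M) = C(3,0) × 0.75760^3 × 0.24240^0 = 1 × 0.4348304 × 1.0000 = 0.434830 (base)
P(M+6) = C(3,3) × 0.75760^0 × 0.24240^3 = 1 × 1.0000 × 0.01424288 = 0.014243
Relative intensity = 0.014243 / 0.434830 × 100 = 3.28

3.28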